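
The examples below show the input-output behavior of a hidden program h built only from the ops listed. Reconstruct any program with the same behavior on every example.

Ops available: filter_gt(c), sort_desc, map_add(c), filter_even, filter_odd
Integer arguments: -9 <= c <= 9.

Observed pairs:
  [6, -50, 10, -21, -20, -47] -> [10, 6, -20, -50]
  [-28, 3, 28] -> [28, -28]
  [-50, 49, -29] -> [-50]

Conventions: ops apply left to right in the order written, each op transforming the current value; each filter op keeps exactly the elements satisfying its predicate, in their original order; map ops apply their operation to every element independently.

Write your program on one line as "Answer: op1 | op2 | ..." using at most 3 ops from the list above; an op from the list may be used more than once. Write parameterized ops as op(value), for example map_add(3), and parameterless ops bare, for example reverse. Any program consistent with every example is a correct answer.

filter_even | sort_desc

Check, running the answer program on each example:
  [6, -50, 10, -21, -20, -47] -> [6, -50, 10, -20] -> [10, 6, -20, -50]
  [-28, 3, 28] -> [-28, 28] -> [28, -28]
  [-50, 49, -29] -> [-50] -> [-50]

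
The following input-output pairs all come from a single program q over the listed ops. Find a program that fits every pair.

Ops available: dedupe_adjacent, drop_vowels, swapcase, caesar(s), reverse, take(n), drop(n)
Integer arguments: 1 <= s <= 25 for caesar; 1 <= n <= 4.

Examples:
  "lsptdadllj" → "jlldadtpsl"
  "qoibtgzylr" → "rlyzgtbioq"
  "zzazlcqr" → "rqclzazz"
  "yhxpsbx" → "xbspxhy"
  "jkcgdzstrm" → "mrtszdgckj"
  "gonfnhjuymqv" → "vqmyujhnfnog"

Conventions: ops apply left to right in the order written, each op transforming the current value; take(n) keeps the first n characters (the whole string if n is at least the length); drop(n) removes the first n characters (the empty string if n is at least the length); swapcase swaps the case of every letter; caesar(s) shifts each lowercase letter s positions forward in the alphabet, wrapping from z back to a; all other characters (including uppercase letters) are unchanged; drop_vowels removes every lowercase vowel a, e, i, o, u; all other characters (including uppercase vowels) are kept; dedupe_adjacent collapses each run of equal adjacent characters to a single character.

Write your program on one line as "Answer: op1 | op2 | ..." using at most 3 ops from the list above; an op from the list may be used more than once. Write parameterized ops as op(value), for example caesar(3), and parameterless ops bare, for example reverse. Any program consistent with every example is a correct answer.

swapcase | reverse | swapcase

Check, running the answer program on each example:
  "lsptdadllj" -> "LSPTDADLLJ" -> "JLLDADTPSL" -> "jlldadtpsl"
  "qoibtgzylr" -> "QOIBTGZYLR" -> "RLYZGTBIOQ" -> "rlyzgtbioq"
  "zzazlcqr" -> "ZZAZLCQR" -> "RQCLZAZZ" -> "rqclzazz"
  "yhxpsbx" -> "YHXPSBX" -> "XBSPXHY" -> "xbspxhy"
  "jkcgdzstrm" -> "JKCGDZSTRM" -> "MRTSZDGCKJ" -> "mrtszdgckj"
  "gonfnhjuymqv" -> "GONFNHJUYMQV" -> "VQMYUJHNFNOG" -> "vqmyujhnfnog"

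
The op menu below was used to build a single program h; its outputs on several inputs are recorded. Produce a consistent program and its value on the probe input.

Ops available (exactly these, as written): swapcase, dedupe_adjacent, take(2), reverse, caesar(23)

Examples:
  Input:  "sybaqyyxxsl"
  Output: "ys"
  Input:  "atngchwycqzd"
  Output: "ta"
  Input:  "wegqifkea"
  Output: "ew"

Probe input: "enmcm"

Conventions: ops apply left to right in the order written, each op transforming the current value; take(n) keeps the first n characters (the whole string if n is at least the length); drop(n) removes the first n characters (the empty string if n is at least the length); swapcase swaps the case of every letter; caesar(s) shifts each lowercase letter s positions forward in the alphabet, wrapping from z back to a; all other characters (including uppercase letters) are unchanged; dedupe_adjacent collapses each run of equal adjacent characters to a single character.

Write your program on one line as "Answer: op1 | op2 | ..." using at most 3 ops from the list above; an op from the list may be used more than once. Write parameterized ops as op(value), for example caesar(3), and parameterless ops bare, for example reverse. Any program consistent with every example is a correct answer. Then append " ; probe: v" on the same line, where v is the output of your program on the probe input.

dedupe_adjacent | take(2) | reverse ; probe: "ne"

Check, running the answer program on each example:
  "sybaqyyxxsl" -> "sybaqyxsl" -> "sy" -> "ys"
  "atngchwycqzd" -> "atngchwycqzd" -> "at" -> "ta"
  "wegqifkea" -> "wegqifkea" -> "we" -> "ew"
  probe: "enmcm" -> "enmcm" -> "en" -> "ne"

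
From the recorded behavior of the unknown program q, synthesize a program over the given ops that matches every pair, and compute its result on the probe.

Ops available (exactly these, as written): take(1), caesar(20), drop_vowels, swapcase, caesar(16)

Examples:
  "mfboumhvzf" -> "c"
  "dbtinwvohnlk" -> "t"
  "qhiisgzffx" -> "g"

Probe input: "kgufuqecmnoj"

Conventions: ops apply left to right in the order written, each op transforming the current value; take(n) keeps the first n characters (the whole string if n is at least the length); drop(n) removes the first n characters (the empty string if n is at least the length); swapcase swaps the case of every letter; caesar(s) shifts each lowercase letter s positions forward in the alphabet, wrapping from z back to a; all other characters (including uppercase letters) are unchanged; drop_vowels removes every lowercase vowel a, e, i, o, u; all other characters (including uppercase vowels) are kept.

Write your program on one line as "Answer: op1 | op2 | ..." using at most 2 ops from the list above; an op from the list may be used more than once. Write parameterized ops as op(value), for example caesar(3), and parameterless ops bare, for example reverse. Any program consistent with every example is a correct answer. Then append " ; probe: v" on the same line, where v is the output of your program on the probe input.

caesar(16) | take(1) ; probe: "a"

Check, running the answer program on each example:
  "mfboumhvzf" -> "cvrekcxlpv" -> "c"
  "dbtinwvohnlk" -> "trjydmlexdba" -> "t"
  "qhiisgzffx" -> "gxyyiwpvvn" -> "g"
  probe: "kgufuqecmnoj" -> "awkvkguscdez" -> "a"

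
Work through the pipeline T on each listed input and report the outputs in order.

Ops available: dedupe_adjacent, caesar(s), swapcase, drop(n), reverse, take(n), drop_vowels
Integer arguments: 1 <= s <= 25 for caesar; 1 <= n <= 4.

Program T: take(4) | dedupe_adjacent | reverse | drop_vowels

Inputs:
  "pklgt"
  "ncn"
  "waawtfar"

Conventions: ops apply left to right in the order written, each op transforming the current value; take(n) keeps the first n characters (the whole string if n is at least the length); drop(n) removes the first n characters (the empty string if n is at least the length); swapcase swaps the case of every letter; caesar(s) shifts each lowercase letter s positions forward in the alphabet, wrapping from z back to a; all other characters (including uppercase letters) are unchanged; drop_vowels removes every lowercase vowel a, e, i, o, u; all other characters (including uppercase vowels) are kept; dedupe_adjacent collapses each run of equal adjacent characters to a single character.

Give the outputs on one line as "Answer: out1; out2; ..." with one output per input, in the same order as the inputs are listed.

"glkp"; "ncn"; "ww"

Execution, op by op:
  "pklgt" -> "pklg" -> "pklg" -> "glkp" -> "glkp"
  "ncn" -> "ncn" -> "ncn" -> "ncn" -> "ncn"
  "waawtfar" -> "waaw" -> "waw" -> "waw" -> "ww"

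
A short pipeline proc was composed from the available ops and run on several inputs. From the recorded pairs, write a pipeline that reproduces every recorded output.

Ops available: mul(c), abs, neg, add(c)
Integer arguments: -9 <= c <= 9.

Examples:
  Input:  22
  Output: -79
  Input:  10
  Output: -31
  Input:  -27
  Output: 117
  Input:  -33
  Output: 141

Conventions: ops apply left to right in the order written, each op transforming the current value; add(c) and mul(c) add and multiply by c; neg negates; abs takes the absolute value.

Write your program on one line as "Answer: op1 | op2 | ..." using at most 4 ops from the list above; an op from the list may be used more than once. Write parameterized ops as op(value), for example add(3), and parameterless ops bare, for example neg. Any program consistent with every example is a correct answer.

mul(4) | add(-9) | neg

Check, running the answer program on each example:
  22 -> 88 -> 79 -> -79
  10 -> 40 -> 31 -> -31
  -27 -> -108 -> -117 -> 117
  -33 -> -132 -> -141 -> 141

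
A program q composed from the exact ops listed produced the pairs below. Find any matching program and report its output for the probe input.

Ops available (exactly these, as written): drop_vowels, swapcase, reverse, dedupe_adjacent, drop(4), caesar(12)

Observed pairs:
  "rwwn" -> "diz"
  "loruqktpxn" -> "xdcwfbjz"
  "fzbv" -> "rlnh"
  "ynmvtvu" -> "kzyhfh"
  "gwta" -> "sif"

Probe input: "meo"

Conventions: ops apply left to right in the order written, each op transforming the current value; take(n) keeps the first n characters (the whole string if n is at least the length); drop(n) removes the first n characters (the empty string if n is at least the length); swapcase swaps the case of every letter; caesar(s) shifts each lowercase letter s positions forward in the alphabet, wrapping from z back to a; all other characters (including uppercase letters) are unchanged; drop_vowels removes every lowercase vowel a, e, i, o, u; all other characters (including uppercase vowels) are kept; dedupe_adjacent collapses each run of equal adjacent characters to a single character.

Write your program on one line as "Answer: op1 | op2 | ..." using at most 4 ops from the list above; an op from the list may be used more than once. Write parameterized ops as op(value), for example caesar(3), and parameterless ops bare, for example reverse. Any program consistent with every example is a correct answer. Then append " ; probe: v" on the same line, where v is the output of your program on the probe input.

dedupe_adjacent | drop_vowels | caesar(12) ; probe: "y"

Check, running the answer program on each example:
  "rwwn" -> "rwn" -> "rwn" -> "diz"
  "loruqktpxn" -> "loruqktpxn" -> "lrqktpxn" -> "xdcwfbjz"
  "fzbv" -> "fzbv" -> "fzbv" -> "rlnh"
  "ynmvtvu" -> "ynmvtvu" -> "ynmvtv" -> "kzyhfh"
  "gwta" -> "gwta" -> "gwt" -> "sif"
  probe: "meo" -> "meo" -> "m" -> "y"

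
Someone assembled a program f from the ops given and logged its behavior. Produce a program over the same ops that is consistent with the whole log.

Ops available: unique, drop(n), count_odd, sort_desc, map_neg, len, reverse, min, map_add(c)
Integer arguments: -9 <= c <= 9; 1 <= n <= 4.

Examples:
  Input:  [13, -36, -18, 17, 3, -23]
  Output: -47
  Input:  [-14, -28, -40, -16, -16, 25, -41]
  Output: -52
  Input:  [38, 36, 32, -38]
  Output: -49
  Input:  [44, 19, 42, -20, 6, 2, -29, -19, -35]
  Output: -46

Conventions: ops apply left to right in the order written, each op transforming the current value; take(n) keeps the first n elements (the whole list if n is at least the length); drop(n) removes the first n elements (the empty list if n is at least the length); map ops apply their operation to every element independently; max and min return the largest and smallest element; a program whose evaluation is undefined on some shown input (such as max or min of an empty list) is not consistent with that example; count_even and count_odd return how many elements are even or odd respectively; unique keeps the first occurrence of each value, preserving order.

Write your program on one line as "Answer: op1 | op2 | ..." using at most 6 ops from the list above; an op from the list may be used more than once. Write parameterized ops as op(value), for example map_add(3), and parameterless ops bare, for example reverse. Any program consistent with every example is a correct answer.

unique | sort_desc | drop(1) | map_add(-7) | map_add(-4) | min

Check, running the answer program on each example:
  [13, -36, -18, 17, 3, -23] -> [13, -36, -18, 17, 3, -23] -> [17, 13, 3, -18, -23, -36] -> [13, 3, -18, -23, -36] -> [6, -4, -25, -30, -43] -> [2, -8, -29, -34, -47] -> -47
  [-14, -28, -40, -16, -16, 25, -41] -> [-14, -28, -40, -16, 25, -41] -> [25, -14, -16, -28, -40, -41] -> [-14, -16, -28, -40, -41] -> [-21, -23, -35, -47, -48] -> [-25, -27, -39, -51, -52] -> -52
  [38, 36, 32, -38] -> [38, 36, 32, -38] -> [38, 36, 32, -38] -> [36, 32, -38] -> [29, 25, -45] -> [25, 21, -49] -> -49
  [44, 19, 42, -20, 6, 2, -29, -19, -35] -> [44, 19, 42, -20, 6, 2, -29, -19, -35] -> [44, 42, 19, 6, 2, -19, -20, -29, -35] -> [42, 19, 6, 2, -19, -20, -29, -35] -> [35, 12, -1, -5, -26, -27, -36, -42] -> [31, 8, -5, -9, -30, -31, -40, -46] -> -46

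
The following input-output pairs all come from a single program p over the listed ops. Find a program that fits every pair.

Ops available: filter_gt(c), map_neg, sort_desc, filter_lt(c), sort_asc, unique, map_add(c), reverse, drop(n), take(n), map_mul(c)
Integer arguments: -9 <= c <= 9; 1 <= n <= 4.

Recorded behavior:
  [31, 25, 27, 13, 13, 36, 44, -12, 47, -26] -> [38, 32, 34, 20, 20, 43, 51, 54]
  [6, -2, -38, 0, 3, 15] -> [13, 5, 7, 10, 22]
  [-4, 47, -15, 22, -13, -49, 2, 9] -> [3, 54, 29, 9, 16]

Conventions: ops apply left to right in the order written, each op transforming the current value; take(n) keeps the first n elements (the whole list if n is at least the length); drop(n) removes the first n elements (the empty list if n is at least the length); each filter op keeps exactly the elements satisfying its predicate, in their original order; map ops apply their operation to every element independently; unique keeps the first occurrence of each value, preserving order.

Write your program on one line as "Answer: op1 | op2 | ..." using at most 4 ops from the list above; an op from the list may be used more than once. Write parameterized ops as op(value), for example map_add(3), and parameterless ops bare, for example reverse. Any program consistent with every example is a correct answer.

map_add(1) | filter_gt(-5) | map_add(6)

Check, running the answer program on each example:
  [31, 25, 27, 13, 13, 36, 44, -12, 47, -26] -> [32, 26, 28, 14, 14, 37, 45, -11, 48, -25] -> [32, 26, 28, 14, 14, 37, 45, 48] -> [38, 32, 34, 20, 20, 43, 51, 54]
  [6, -2, -38, 0, 3, 15] -> [7, -1, -37, 1, 4, 16] -> [7, -1, 1, 4, 16] -> [13, 5, 7, 10, 22]
  [-4, 47, -15, 22, -13, -49, 2, 9] -> [-3, 48, -14, 23, -12, -48, 3, 10] -> [-3, 48, 23, 3, 10] -> [3, 54, 29, 9, 16]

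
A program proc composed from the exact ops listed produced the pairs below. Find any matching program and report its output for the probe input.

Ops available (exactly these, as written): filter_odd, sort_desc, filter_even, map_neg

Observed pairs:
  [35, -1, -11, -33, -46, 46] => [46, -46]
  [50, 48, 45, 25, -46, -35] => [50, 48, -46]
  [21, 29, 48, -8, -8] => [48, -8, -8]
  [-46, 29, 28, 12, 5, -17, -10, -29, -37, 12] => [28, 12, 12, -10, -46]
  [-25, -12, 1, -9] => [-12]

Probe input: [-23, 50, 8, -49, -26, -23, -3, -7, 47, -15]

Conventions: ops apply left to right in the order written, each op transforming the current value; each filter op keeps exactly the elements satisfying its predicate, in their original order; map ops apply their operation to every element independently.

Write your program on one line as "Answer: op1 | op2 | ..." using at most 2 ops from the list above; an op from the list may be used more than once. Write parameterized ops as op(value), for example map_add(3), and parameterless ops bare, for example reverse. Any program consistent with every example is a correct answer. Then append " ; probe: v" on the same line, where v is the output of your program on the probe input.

sort_desc | filter_even ; probe: [50, 8, -26]

Check, running the answer program on each example:
  [35, -1, -11, -33, -46, 46] -> [46, 35, -1, -11, -33, -46] -> [46, -46]
  [50, 48, 45, 25, -46, -35] -> [50, 48, 45, 25, -35, -46] -> [50, 48, -46]
  [21, 29, 48, -8, -8] -> [48, 29, 21, -8, -8] -> [48, -8, -8]
  [-46, 29, 28, 12, 5, -17, -10, -29, -37, 12] -> [29, 28, 12, 12, 5, -10, -17, -29, -37, -46] -> [28, 12, 12, -10, -46]
  [-25, -12, 1, -9] -> [1, -9, -12, -25] -> [-12]
  probe: [-23, 50, 8, -49, -26, -23, -3, -7, 47, -15] -> [50, 47, 8, -3, -7, -15, -23, -23, -26, -49] -> [50, 8, -26]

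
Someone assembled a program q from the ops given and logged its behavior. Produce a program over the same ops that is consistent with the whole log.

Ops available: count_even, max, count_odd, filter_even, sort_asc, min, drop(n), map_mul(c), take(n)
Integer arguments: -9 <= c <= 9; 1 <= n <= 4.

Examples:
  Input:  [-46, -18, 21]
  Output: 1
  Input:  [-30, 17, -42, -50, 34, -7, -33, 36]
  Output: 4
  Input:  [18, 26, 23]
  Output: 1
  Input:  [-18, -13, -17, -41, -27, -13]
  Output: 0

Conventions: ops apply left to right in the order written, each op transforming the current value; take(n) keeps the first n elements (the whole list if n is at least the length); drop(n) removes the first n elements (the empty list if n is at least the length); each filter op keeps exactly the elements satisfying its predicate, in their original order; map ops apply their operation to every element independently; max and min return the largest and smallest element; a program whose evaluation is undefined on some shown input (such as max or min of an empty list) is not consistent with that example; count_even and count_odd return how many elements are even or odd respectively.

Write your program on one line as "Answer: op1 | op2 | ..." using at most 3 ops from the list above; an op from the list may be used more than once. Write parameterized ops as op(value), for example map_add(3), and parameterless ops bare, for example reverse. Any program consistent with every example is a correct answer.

drop(1) | sort_asc | count_even

Check, running the answer program on each example:
  [-46, -18, 21] -> [-18, 21] -> [-18, 21] -> 1
  [-30, 17, -42, -50, 34, -7, -33, 36] -> [17, -42, -50, 34, -7, -33, 36] -> [-50, -42, -33, -7, 17, 34, 36] -> 4
  [18, 26, 23] -> [26, 23] -> [23, 26] -> 1
  [-18, -13, -17, -41, -27, -13] -> [-13, -17, -41, -27, -13] -> [-41, -27, -17, -13, -13] -> 0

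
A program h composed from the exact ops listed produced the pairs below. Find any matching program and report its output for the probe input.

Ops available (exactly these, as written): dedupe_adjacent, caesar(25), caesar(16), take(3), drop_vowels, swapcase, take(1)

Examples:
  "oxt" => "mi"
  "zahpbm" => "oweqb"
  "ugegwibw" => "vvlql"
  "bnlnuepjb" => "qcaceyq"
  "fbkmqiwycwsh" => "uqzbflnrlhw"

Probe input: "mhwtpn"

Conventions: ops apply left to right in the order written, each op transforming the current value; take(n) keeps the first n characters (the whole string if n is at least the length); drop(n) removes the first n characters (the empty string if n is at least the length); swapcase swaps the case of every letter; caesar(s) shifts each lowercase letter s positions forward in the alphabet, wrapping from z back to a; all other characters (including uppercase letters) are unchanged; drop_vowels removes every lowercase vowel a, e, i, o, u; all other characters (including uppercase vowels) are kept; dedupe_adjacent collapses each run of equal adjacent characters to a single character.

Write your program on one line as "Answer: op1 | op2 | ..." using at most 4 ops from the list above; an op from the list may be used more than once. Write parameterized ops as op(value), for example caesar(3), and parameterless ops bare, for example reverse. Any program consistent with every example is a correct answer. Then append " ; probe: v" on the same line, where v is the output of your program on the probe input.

drop_vowels | caesar(25) | caesar(16) ; probe: "bwliec"

Check, running the answer program on each example:
  "oxt" -> "xt" -> "ws" -> "mi"
  "zahpbm" -> "zhpbm" -> "ygoal" -> "oweqb"
  "ugegwibw" -> "ggwbw" -> "ffvav" -> "vvlql"
  "bnlnuepjb" -> "bnlnpjb" -> "amkmoia" -> "qcaceyq"
  "fbkmqiwycwsh" -> "fbkmqwycwsh" -> "eajlpvxbvrg" -> "uqzbflnrlhw"
  probe: "mhwtpn" -> "mhwtpn" -> "lgvsom" -> "bwliec"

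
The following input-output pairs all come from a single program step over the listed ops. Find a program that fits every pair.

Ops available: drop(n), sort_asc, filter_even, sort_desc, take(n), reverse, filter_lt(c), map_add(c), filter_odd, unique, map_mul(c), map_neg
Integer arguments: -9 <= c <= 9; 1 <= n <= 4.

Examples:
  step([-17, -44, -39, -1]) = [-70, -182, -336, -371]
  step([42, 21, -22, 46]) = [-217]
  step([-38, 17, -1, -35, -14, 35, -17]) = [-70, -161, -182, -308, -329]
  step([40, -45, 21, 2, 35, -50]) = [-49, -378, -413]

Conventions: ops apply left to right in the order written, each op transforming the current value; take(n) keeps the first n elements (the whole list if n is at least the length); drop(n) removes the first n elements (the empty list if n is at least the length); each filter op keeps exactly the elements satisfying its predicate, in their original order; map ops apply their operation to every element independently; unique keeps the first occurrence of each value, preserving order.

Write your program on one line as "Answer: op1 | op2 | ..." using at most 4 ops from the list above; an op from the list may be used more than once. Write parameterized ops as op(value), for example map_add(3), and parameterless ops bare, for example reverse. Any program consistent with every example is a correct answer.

map_add(-9) | map_mul(7) | sort_desc | filter_lt(-2)

Check, running the answer program on each example:
  [-17, -44, -39, -1] -> [-26, -53, -48, -10] -> [-182, -371, -336, -70] -> [-70, -182, -336, -371] -> [-70, -182, -336, -371]
  [42, 21, -22, 46] -> [33, 12, -31, 37] -> [231, 84, -217, 259] -> [259, 231, 84, -217] -> [-217]
  [-38, 17, -1, -35, -14, 35, -17] -> [-47, 8, -10, -44, -23, 26, -26] -> [-329, 56, -70, -308, -161, 182, -182] -> [182, 56, -70, -161, -182, -308, -329] -> [-70, -161, -182, -308, -329]
  [40, -45, 21, 2, 35, -50] -> [31, -54, 12, -7, 26, -59] -> [217, -378, 84, -49, 182, -413] -> [217, 182, 84, -49, -378, -413] -> [-49, -378, -413]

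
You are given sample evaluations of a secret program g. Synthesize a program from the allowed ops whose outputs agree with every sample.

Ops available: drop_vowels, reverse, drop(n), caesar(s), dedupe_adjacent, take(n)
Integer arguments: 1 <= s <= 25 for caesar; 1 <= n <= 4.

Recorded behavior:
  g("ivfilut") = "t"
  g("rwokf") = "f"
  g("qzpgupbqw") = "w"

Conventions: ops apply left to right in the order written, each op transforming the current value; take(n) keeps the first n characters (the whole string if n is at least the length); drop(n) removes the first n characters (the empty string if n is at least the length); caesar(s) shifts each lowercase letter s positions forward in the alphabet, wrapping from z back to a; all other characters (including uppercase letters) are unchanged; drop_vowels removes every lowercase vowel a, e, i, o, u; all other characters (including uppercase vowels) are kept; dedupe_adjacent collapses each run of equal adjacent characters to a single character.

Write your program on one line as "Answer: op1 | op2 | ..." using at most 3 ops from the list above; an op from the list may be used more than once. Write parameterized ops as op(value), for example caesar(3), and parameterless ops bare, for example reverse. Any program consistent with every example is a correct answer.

reverse | drop_vowels | take(1)

Check, running the answer program on each example:
  "ivfilut" -> "tulifvi" -> "tlfv" -> "t"
  "rwokf" -> "fkowr" -> "fkwr" -> "f"
  "qzpgupbqw" -> "wqbpugpzq" -> "wqbpgpzq" -> "w"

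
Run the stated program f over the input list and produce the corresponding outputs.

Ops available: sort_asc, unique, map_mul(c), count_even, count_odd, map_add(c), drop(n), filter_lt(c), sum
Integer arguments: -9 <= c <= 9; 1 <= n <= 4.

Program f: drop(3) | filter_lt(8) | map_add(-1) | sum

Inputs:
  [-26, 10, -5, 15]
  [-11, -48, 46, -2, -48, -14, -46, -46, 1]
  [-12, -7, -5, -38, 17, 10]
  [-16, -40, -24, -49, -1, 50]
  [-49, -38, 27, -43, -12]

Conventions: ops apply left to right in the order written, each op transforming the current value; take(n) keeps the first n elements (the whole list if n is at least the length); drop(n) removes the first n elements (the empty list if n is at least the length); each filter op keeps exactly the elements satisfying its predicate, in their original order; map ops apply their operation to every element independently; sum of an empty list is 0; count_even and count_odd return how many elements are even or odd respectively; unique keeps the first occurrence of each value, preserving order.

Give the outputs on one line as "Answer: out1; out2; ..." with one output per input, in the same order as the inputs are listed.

0; -161; -39; -52; -57

Execution, op by op:
  [-26, 10, -5, 15] -> [15] -> [] -> [] -> 0
  [-11, -48, 46, -2, -48, -14, -46, -46, 1] -> [-2, -48, -14, -46, -46, 1] -> [-2, -48, -14, -46, -46, 1] -> [-3, -49, -15, -47, -47, 0] -> -161
  [-12, -7, -5, -38, 17, 10] -> [-38, 17, 10] -> [-38] -> [-39] -> -39
  [-16, -40, -24, -49, -1, 50] -> [-49, -1, 50] -> [-49, -1] -> [-50, -2] -> -52
  [-49, -38, 27, -43, -12] -> [-43, -12] -> [-43, -12] -> [-44, -13] -> -57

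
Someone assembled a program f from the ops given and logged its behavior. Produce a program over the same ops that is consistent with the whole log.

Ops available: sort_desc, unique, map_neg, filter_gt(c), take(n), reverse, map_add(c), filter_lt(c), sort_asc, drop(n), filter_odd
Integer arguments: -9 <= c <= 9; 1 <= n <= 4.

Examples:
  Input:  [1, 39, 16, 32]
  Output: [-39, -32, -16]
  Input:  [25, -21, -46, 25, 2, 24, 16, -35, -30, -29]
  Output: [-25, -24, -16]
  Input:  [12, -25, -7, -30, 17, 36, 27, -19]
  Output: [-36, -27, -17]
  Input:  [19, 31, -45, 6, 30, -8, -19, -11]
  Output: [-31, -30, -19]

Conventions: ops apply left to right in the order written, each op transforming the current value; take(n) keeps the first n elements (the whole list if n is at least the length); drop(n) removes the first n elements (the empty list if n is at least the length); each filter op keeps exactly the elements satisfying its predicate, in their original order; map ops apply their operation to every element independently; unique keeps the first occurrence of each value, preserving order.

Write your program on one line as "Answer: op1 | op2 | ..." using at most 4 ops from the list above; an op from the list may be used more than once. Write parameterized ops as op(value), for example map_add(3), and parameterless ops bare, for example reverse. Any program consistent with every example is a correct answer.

map_neg | unique | sort_asc | take(3)

Check, running the answer program on each example:
  [1, 39, 16, 32] -> [-1, -39, -16, -32] -> [-1, -39, -16, -32] -> [-39, -32, -16, -1] -> [-39, -32, -16]
  [25, -21, -46, 25, 2, 24, 16, -35, -30, -29] -> [-25, 21, 46, -25, -2, -24, -16, 35, 30, 29] -> [-25, 21, 46, -2, -24, -16, 35, 30, 29] -> [-25, -24, -16, -2, 21, 29, 30, 35, 46] -> [-25, -24, -16]
  [12, -25, -7, -30, 17, 36, 27, -19] -> [-12, 25, 7, 30, -17, -36, -27, 19] -> [-12, 25, 7, 30, -17, -36, -27, 19] -> [-36, -27, -17, -12, 7, 19, 25, 30] -> [-36, -27, -17]
  [19, 31, -45, 6, 30, -8, -19, -11] -> [-19, -31, 45, -6, -30, 8, 19, 11] -> [-19, -31, 45, -6, -30, 8, 19, 11] -> [-31, -30, -19, -6, 8, 11, 19, 45] -> [-31, -30, -19]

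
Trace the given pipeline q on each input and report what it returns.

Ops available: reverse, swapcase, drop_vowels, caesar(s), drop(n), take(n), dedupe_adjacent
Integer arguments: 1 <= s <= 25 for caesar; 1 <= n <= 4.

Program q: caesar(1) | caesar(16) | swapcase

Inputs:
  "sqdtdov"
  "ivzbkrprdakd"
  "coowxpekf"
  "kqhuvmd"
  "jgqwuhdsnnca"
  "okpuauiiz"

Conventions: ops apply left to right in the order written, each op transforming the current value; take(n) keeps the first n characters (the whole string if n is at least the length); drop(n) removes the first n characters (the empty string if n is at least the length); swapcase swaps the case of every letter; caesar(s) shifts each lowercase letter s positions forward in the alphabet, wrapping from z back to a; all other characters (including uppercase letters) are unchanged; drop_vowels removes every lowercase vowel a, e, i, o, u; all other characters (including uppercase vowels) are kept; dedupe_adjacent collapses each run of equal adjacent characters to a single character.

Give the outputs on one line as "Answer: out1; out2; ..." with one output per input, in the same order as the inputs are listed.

"JHUKUFM"; "ZMQSBIGIURBU"; "TFFNOGVBW"; "BHYLMDU"; "AXHNLYUJEETR"; "FBGLRLZZQ"

Execution, op by op:
  "sqdtdov" -> "treuepw" -> "jhukufm" -> "JHUKUFM"
  "ivzbkrprdakd" -> "jwaclsqseble" -> "zmqsbigiurbu" -> "ZMQSBIGIURBU"
  "coowxpekf" -> "dppxyqflg" -> "tffnogvbw" -> "TFFNOGVBW"
  "kqhuvmd" -> "lrivwne" -> "bhylmdu" -> "BHYLMDU"
  "jgqwuhdsnnca" -> "khrxvietoodb" -> "axhnlyujeetr" -> "AXHNLYUJEETR"
  "okpuauiiz" -> "plqvbvjja" -> "fbglrlzzq" -> "FBGLRLZZQ"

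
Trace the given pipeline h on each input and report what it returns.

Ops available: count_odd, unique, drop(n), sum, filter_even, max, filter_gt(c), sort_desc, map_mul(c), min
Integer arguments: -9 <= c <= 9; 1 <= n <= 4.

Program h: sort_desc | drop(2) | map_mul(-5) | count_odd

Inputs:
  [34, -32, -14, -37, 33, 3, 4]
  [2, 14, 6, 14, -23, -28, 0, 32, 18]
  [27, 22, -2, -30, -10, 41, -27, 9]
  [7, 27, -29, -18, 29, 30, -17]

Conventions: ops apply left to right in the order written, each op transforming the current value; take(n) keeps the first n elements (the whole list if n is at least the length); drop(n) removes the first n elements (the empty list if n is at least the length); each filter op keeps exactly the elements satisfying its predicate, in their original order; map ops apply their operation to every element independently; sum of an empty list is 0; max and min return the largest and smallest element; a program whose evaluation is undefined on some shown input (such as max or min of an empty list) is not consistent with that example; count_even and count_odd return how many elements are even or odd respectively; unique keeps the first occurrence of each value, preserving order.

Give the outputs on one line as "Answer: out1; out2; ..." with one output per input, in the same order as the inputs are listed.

Execution, op by op:
  [34, -32, -14, -37, 33, 3, 4] -> [34, 33, 4, 3, -14, -32, -37] -> [4, 3, -14, -32, -37] -> [-20, -15, 70, 160, 185] -> 2
  [2, 14, 6, 14, -23, -28, 0, 32, 18] -> [32, 18, 14, 14, 6, 2, 0, -23, -28] -> [14, 14, 6, 2, 0, -23, -28] -> [-70, -70, -30, -10, 0, 115, 140] -> 1
  [27, 22, -2, -30, -10, 41, -27, 9] -> [41, 27, 22, 9, -2, -10, -27, -30] -> [22, 9, -2, -10, -27, -30] -> [-110, -45, 10, 50, 135, 150] -> 2
  [7, 27, -29, -18, 29, 30, -17] -> [30, 29, 27, 7, -17, -18, -29] -> [27, 7, -17, -18, -29] -> [-135, -35, 85, 90, 145] -> 4

2; 1; 2; 4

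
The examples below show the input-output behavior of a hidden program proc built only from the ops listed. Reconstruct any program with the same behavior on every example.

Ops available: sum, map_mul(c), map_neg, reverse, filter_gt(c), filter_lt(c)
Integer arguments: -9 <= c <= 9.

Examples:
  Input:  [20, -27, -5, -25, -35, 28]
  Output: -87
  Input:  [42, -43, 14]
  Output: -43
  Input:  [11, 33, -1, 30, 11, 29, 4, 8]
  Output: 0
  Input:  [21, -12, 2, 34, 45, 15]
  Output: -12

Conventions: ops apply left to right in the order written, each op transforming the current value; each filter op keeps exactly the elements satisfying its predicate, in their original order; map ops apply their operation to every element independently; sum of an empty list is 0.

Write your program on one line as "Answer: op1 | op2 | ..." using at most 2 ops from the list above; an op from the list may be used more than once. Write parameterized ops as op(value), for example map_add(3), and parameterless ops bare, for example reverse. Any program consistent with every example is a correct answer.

filter_lt(-6) | sum

Check, running the answer program on each example:
  [20, -27, -5, -25, -35, 28] -> [-27, -25, -35] -> -87
  [42, -43, 14] -> [-43] -> -43
  [11, 33, -1, 30, 11, 29, 4, 8] -> [] -> 0
  [21, -12, 2, 34, 45, 15] -> [-12] -> -12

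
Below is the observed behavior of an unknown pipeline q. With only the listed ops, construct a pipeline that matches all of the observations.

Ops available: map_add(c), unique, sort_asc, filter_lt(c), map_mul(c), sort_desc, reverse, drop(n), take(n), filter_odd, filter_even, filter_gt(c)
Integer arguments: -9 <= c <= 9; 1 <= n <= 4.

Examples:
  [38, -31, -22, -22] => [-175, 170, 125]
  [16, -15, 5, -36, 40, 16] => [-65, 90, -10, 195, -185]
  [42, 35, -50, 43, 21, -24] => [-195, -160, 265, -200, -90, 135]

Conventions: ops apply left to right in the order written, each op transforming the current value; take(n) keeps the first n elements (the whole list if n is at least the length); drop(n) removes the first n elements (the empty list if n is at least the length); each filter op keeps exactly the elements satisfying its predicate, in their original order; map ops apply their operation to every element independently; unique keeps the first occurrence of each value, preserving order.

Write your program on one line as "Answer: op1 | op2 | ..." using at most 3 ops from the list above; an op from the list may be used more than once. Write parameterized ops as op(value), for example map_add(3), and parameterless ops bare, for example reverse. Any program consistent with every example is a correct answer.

map_add(-3) | unique | map_mul(-5)

Check, running the answer program on each example:
  [38, -31, -22, -22] -> [35, -34, -25, -25] -> [35, -34, -25] -> [-175, 170, 125]
  [16, -15, 5, -36, 40, 16] -> [13, -18, 2, -39, 37, 13] -> [13, -18, 2, -39, 37] -> [-65, 90, -10, 195, -185]
  [42, 35, -50, 43, 21, -24] -> [39, 32, -53, 40, 18, -27] -> [39, 32, -53, 40, 18, -27] -> [-195, -160, 265, -200, -90, 135]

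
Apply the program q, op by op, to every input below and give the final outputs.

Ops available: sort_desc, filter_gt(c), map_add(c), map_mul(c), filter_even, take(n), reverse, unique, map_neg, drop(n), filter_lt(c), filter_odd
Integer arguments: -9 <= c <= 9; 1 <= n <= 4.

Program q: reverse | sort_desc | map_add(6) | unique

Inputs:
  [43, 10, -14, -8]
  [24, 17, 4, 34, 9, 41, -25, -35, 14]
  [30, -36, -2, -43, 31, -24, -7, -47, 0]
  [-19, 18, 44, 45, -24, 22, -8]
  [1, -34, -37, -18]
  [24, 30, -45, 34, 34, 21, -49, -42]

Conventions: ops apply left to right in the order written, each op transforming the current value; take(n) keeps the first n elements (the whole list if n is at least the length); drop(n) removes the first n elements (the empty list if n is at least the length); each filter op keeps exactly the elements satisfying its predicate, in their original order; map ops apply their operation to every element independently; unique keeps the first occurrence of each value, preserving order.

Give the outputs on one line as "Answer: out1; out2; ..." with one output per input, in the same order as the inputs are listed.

[49, 16, -2, -8]; [47, 40, 30, 23, 20, 15, 10, -19, -29]; [37, 36, 6, 4, -1, -18, -30, -37, -41]; [51, 50, 28, 24, -2, -13, -18]; [7, -12, -28, -31]; [40, 36, 30, 27, -36, -39, -43]

Execution, op by op:
  [43, 10, -14, -8] -> [-8, -14, 10, 43] -> [43, 10, -8, -14] -> [49, 16, -2, -8] -> [49, 16, -2, -8]
  [24, 17, 4, 34, 9, 41, -25, -35, 14] -> [14, -35, -25, 41, 9, 34, 4, 17, 24] -> [41, 34, 24, 17, 14, 9, 4, -25, -35] -> [47, 40, 30, 23, 20, 15, 10, -19, -29] -> [47, 40, 30, 23, 20, 15, 10, -19, -29]
  [30, -36, -2, -43, 31, -24, -7, -47, 0] -> [0, -47, -7, -24, 31, -43, -2, -36, 30] -> [31, 30, 0, -2, -7, -24, -36, -43, -47] -> [37, 36, 6, 4, -1, -18, -30, -37, -41] -> [37, 36, 6, 4, -1, -18, -30, -37, -41]
  [-19, 18, 44, 45, -24, 22, -8] -> [-8, 22, -24, 45, 44, 18, -19] -> [45, 44, 22, 18, -8, -19, -24] -> [51, 50, 28, 24, -2, -13, -18] -> [51, 50, 28, 24, -2, -13, -18]
  [1, -34, -37, -18] -> [-18, -37, -34, 1] -> [1, -18, -34, -37] -> [7, -12, -28, -31] -> [7, -12, -28, -31]
  [24, 30, -45, 34, 34, 21, -49, -42] -> [-42, -49, 21, 34, 34, -45, 30, 24] -> [34, 34, 30, 24, 21, -42, -45, -49] -> [40, 40, 36, 30, 27, -36, -39, -43] -> [40, 36, 30, 27, -36, -39, -43]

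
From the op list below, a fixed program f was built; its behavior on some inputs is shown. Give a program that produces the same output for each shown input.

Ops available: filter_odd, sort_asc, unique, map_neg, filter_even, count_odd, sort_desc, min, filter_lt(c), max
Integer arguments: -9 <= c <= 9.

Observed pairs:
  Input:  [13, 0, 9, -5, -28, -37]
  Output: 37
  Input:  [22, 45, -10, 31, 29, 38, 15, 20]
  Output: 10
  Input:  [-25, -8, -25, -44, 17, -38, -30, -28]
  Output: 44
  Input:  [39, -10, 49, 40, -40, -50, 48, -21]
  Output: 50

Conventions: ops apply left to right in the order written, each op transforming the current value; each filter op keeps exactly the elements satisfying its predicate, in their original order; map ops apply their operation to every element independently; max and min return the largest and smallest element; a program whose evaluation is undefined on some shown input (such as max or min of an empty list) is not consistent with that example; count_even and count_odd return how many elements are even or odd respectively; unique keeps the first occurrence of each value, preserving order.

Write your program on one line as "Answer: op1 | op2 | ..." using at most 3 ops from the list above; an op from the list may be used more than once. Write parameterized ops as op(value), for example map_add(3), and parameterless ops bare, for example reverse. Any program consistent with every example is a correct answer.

map_neg | sort_asc | max

Check, running the answer program on each example:
  [13, 0, 9, -5, -28, -37] -> [-13, 0, -9, 5, 28, 37] -> [-13, -9, 0, 5, 28, 37] -> 37
  [22, 45, -10, 31, 29, 38, 15, 20] -> [-22, -45, 10, -31, -29, -38, -15, -20] -> [-45, -38, -31, -29, -22, -20, -15, 10] -> 10
  [-25, -8, -25, -44, 17, -38, -30, -28] -> [25, 8, 25, 44, -17, 38, 30, 28] -> [-17, 8, 25, 25, 28, 30, 38, 44] -> 44
  [39, -10, 49, 40, -40, -50, 48, -21] -> [-39, 10, -49, -40, 40, 50, -48, 21] -> [-49, -48, -40, -39, 10, 21, 40, 50] -> 50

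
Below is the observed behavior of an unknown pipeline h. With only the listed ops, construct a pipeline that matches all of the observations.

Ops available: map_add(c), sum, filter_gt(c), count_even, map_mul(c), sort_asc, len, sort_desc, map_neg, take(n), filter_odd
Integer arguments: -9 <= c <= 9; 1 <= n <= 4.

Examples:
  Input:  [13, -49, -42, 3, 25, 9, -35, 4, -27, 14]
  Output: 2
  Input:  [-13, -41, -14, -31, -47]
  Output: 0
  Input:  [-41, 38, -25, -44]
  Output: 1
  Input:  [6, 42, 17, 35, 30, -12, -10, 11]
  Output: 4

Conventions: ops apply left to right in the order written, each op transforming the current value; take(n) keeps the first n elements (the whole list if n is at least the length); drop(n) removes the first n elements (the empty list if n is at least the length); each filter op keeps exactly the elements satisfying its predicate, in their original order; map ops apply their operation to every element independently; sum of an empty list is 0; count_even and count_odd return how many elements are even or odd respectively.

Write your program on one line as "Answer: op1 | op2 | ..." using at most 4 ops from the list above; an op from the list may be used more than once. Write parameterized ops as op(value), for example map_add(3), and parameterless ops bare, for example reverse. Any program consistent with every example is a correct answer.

take(4) | filter_gt(0) | len

Check, running the answer program on each example:
  [13, -49, -42, 3, 25, 9, -35, 4, -27, 14] -> [13, -49, -42, 3] -> [13, 3] -> 2
  [-13, -41, -14, -31, -47] -> [-13, -41, -14, -31] -> [] -> 0
  [-41, 38, -25, -44] -> [-41, 38, -25, -44] -> [38] -> 1
  [6, 42, 17, 35, 30, -12, -10, 11] -> [6, 42, 17, 35] -> [6, 42, 17, 35] -> 4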